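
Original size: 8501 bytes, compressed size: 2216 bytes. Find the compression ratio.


Ratio = original / compressed = 8501 / 2216 = 3.8362

3.8362


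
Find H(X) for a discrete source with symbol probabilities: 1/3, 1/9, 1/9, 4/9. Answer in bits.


H = -sum(p_i * log2(p_i)). Terms: -(1/3)*log2(1/3) = 0.528321; -(1/9)*log2(1/9) = 0.352214; -(1/9)*log2(1/9) = 0.352214; -(4/9)*log2(4/9) = 0.519967. H = 0.528321 + 0.352214 + 0.352214 + 0.519967 = 1.7527

1.7527 bits


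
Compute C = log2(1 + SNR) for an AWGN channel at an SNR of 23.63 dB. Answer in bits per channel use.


SNR_linear = 10^(23.63/10) = 230.6747; C = log2(1 + SNR_linear) = log2(1 + 230.6747) = 7.856

7.856 bits/channel use


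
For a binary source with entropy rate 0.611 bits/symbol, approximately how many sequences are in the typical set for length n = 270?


log2|A_typical| = nH = 270 * 0.611 = 164.97, so |A_typical| ~ 2^164.97 = 4.581e+49

4.581e+49


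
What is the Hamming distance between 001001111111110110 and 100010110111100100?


Count differing positions: ^ . ^ . ^ ^ . . ^ . . . . ^ . . ^ . = 7 differences

7


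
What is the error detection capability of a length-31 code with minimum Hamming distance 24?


Detection capability = d_min - 1 = 24 - 1 = 23

23 errors


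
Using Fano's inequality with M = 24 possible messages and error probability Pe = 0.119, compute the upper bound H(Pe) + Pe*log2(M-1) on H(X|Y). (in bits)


H(Pe) = -Pe*log2(Pe) - (1-Pe)*log2(1-Pe) = -0.119*log2(0.119) - 0.881*log2(0.881) = 0.365445 + 0.161035 = 0.5265. Pe*log2(M-1) = 0.119*log2(23) = 0.538304. Bound = H(Pe) + Pe*log2(M-1) = 0.365445 + 0.161035 + 0.538304 = 1.0648

1.0648 bits


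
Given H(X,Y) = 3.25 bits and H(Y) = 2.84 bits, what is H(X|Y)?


H(X|Y) = H(X,Y) - H(Y) = 3.25 - 2.84 = 0.41

0.41 bits


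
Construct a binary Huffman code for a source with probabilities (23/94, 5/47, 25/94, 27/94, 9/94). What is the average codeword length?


Huffman construction (repeatedly merge the two least-probable nodes; each merge adds 1 bit to every symbol beneath it): 9/94 + 5/47 = 19/94; 19/94 + 23/94 = 21/47; 25/94 + 27/94 = 26/47; 21/47 + 26/47 = 1. Resulting codeword lengths (in the order the probabilities were given): (2, 3, 2, 2, 3). L_avg = sum(p_i * l_i) = 23/94*2 + 5/47*3 + 25/94*2 + 27/94*2 + 9/94*3 = 207/94 = 2.2021

2.2021 bits


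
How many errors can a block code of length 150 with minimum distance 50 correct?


Correction capability = floor((d-1)/2) = floor((50-1)/2) = 24

24 errors


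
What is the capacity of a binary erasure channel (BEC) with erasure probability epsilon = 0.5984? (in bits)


C = 1 - epsilon = 1 - 0.5984 = 0.4016

0.4016 bits


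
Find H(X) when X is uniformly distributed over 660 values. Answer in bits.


H = log2(n) = log2(660) = 9.3663

9.3663 bits


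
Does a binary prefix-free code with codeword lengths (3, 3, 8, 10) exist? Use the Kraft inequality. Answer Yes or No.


Kraft sum = sum(2^(-l_i)) = 0.2549, need <= 1. Result: satisfied (a binary prefix-free code with these lengths exists)

Yes


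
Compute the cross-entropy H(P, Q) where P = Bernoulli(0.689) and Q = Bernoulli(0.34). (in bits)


H(P,Q) = -p*log2(q) - (1-p)*log2(1-q). -0.689*log2(0.34) = 1.072355; -0.311*log2(0.66) = 0.186433. H(P,Q) = 1.072355 + 0.186433 = 1.2588

1.2588 bits


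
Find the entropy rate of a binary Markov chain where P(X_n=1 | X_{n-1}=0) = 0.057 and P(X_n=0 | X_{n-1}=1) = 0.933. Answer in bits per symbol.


Stationary distribution: pi_0 = p10/(p01+p10) = 0.9424, pi_1 = 0.0576. Entropy rate H' = pi_0*H(p01) + pi_1*H(p10) = 0.9424*0.3154 + 0.0576*0.3546 = 0.3177

0.3177 bits/symbol


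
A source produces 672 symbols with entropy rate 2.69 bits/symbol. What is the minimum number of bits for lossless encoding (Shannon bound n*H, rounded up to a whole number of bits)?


Minimum bits >= n * H = 672 * 2.69 = 1807.68, rounded up to a whole number of bits = 1808

1808 bits


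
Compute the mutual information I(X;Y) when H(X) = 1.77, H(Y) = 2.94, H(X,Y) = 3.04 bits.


I(X;Y) = H(X) + H(Y) - H(X,Y) = 1.77 + 2.94 - 3.04 = 1.67

1.67 bits


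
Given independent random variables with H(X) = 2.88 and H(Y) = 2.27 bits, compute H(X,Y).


For independent variables, H(X,Y) = H(X) + H(Y) = 2.88 + 2.27 = 5.15

5.15 bits


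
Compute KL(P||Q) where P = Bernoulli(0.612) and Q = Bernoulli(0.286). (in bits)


KL = p*log2(p/q) + (1-p)*log2((1-p)/(1-q)) = 0.612*log2(0.612/0.286) + 0.388*log2(0.388/0.714) = 0.3303

0.3303 bits


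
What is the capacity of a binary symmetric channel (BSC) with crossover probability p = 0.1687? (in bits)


H(p) = -p*log2(p) - (1-p)*log2(1-p) = -0.1687*log2(0.1687) - 0.8313*log2(0.8313) = 0.433132 + 0.221590 = 0.6547. C = 1 - H(p) = 1 - 0.6547 = 0.3453

0.3453 bits


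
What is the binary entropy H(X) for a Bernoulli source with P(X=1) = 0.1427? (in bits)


H = -p*log2(p) - (1-p)*log2(1-p). -0.1427*log2(0.1427) = 0.400836; -0.8573*log2(0.8573) = 0.190430. H = 0.400836 + 0.190430 = 0.5913

0.5913 bits


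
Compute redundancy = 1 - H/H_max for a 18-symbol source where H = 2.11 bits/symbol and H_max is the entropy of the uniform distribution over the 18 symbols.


H_max = log2(K) = log2(18) = 4.1699 bits/symbol. Redundancy = 1 - H/H_max = 1 - 2.11/4.1699 = 1 - 0.506 = 0.494

0.494


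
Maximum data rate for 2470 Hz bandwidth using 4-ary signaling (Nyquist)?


Rate = 2 * B * log2(M) = 2 * 2470 * 2.0 = 9880.0

9880.0 bps


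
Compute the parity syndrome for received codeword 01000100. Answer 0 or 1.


Syndrome = XOR of all bits = 0 XOR 1 XOR 0 XOR 0 XOR 0 XOR 1 XOR 0 XOR 0 = 0

0


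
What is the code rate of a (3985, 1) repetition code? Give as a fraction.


Rate = k/n = 1/3985

1/3985


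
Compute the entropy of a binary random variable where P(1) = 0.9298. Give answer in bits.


H = -p*log2(p) - (1-p)*log2(1-p). -0.9298*log2(0.9298) = 0.097636; -0.0702*log2(0.0702) = 0.269033. H = 0.097636 + 0.269033 = 0.3667

0.3667 bits


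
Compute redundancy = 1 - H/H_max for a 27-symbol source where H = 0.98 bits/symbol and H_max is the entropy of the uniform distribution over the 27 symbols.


H_max = log2(K) = log2(27) = 4.7549 bits/symbol. Redundancy = 1 - H/H_max = 1 - 0.98/4.7549 = 1 - 0.2061 = 0.7939

0.7939


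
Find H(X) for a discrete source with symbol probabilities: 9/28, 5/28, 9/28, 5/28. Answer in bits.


H = -sum(p_i * log2(p_i)). Terms: -(9/28)*log2(9/28) = 0.526317; -(5/28)*log2(5/28) = 0.443826; -(9/28)*log2(9/28) = 0.526317; -(5/28)*log2(5/28) = 0.443826. H = 0.526317 + 0.443826 + 0.526317 + 0.443826 = 1.9403

1.9403 bits


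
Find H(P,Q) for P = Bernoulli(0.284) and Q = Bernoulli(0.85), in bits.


H(P,Q) = -p*log2(q) - (1-p)*log2(1-q). -0.284*log2(0.85) = 0.066588; -0.716*log2(0.15) = 1.959667. H(P,Q) = 0.066588 + 1.959667 = 2.0263

2.0263 bits


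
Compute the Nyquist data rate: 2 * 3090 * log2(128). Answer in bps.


Rate = 2 * B * log2(M) = 2 * 3090 * 7.0 = 43260.0

43260.0 bps


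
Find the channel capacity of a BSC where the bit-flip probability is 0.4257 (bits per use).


H(p) = -p*log2(p) - (1-p)*log2(1-p) = -0.4257*log2(0.4257) - 0.5743*log2(0.5743) = 0.524501 + 0.459511 = 0.984. C = 1 - H(p) = 1 - 0.984 = 0.016

0.016 bits


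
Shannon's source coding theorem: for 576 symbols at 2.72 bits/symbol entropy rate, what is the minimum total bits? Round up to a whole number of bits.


Minimum bits >= n * H = 576 * 2.72 = 1566.72, rounded up to a whole number of bits = 1567

1567 bits


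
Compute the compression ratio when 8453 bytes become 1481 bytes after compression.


Ratio = original / compressed = 8453 / 1481 = 5.7076

5.7076


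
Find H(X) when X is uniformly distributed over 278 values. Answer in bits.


H = log2(n) = log2(278) = 8.1189

8.1189 bits


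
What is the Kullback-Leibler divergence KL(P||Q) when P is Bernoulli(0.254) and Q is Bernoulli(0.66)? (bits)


KL = p*log2(p/q) + (1-p)*log2((1-p)/(1-q)) = 0.254*log2(0.254/0.66) + 0.746*log2(0.746/0.34) = 0.4958

0.4958 bits


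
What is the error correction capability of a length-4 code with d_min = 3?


Correction capability = floor((d-1)/2) = floor((3-1)/2) = 1

1 errors


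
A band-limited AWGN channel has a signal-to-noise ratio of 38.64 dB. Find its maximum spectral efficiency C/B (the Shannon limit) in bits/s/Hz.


SNR_linear = 10^(38.64/10) = 7311.3908; C/B = log2(1 + SNR_linear) = log2(1 + 7311.3908) = 12.8361

12.8361 bits/s/Hz


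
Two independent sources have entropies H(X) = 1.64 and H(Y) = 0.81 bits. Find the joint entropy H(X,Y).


For independent variables, H(X,Y) = H(X) + H(Y) = 1.64 + 0.81 = 2.45

2.45 bits


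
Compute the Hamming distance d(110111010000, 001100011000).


Count differing positions: ^ ^ ^ . ^ ^ . . ^ . . . = 6 differences

6


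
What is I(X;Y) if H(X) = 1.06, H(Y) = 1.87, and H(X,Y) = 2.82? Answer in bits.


I(X;Y) = H(X) + H(Y) - H(X,Y) = 1.06 + 1.87 - 2.82 = 0.11

0.11 bits


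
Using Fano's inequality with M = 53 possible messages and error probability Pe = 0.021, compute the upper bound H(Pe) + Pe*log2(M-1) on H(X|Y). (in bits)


H(Pe) = -Pe*log2(Pe) - (1-Pe)*log2(1-Pe) = -0.021*log2(0.021) - 0.979*log2(0.979) = 0.117043 + 0.029976 = 0.147. Pe*log2(M-1) = 0.021*log2(52) = 0.119709. Bound = H(Pe) + Pe*log2(M-1) = 0.117043 + 0.029976 + 0.119709 = 0.2667

0.2667 bits


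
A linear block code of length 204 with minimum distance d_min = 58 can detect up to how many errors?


Detection capability = d_min - 1 = 58 - 1 = 57

57 errors


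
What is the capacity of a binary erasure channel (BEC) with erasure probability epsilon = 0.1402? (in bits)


C = 1 - epsilon = 1 - 0.1402 = 0.8598

0.8598 bits


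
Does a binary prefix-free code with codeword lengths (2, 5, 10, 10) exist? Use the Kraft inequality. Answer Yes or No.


Kraft sum = sum(2^(-l_i)) = 0.2832, need <= 1. Result: satisfied (a binary prefix-free code with these lengths exists)

Yes


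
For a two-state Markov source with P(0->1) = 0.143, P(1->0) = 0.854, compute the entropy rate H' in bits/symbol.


Stationary distribution: pi_0 = p10/(p01+p10) = 0.8566, pi_1 = 0.1434. Entropy rate H' = pi_0*H(p01) + pi_1*H(p10) = 0.8566*0.592 + 0.1434*0.5997 = 0.5931

0.5931 bits/symbol


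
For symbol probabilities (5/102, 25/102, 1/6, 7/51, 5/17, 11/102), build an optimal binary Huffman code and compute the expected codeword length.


Huffman construction (repeatedly merge the two least-probable nodes; each merge adds 1 bit to every symbol beneath it): 5/102 + 11/102 = 8/51; 7/51 + 8/51 = 5/17; 1/6 + 25/102 = 7/17; 5/17 + 5/17 = 10/17; 7/17 + 10/17 = 1. Resulting codeword lengths (in the order the probabilities were given): (4, 2, 2, 3, 2, 4). L_avg = sum(p_i * l_i) = 5/102*4 + 25/102*2 + 1/6*2 + 7/51*3 + 5/17*2 + 11/102*4 = 125/51 = 2.451

2.451 bits


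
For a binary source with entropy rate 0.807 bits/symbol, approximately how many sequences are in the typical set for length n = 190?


log2|A_typical| = nH = 190 * 0.807 = 153.33, so |A_typical| ~ 2^153.33 = 1.435e+46

1.435e+46


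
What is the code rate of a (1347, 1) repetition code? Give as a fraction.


Rate = k/n = 1/1347

1/1347


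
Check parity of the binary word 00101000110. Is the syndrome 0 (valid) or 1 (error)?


Syndrome = XOR of all bits = 0 XOR 0 XOR 1 XOR 0 XOR 1 XOR 0 XOR 0 XOR 0 XOR 1 XOR 1 XOR 0 = 0

0


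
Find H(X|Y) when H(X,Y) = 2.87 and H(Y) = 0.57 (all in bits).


H(X|Y) = H(X,Y) - H(Y) = 2.87 - 0.57 = 2.3

2.3 bits


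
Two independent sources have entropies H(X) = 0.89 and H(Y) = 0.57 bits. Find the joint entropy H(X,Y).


For independent variables, H(X,Y) = H(X) + H(Y) = 0.89 + 0.57 = 1.46

1.46 bits


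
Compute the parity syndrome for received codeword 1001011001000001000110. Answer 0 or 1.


Syndrome = XOR of all bits = 1 XOR 0 XOR 0 XOR 1 XOR 0 XOR 1 XOR 1 XOR 0 XOR 0 XOR 1 XOR 0 XOR 0 XOR 0 XOR 0 XOR 0 XOR 1 XOR 0 XOR 0 XOR 0 XOR 1 XOR 1 XOR 0 = 0

0


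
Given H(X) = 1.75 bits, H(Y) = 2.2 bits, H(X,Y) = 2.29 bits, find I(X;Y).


I(X;Y) = H(X) + H(Y) - H(X,Y) = 1.75 + 2.2 - 2.29 = 1.66

1.66 bits


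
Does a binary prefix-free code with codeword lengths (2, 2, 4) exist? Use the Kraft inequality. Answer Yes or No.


Kraft sum = sum(2^(-l_i)) = 0.5625, need <= 1. Result: satisfied (a binary prefix-free code with these lengths exists)

Yes


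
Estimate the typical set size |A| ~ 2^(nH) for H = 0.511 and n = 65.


log2|A_typical| = nH = 65 * 0.511 = 33.215, so |A_typical| ~ 2^33.215 = 9.970e+09

9.970e+09


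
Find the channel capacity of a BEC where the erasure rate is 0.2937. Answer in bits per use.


C = 1 - epsilon = 1 - 0.2937 = 0.7063

0.7063 bits


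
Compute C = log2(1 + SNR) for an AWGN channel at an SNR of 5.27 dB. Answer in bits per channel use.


SNR_linear = 10^(5.27/10) = 3.3651; C = log2(1 + SNR_linear) = log2(1 + 3.3651) = 2.126

2.126 bits/channel use


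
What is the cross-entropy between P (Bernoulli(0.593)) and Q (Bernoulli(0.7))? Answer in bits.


H(P,Q) = -p*log2(q) - (1-p)*log2(1-q). -0.593*log2(0.7) = 0.305142; -0.407*log2(0.3) = 0.706945. H(P,Q) = 0.305142 + 0.706945 = 1.0121

1.0121 bits


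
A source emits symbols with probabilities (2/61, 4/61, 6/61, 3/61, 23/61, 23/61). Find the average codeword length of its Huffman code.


Huffman construction (repeatedly merge the two least-probable nodes; each merge adds 1 bit to every symbol beneath it): 2/61 + 3/61 = 5/61; 4/61 + 5/61 = 9/61; 6/61 + 9/61 = 15/61; 15/61 + 23/61 = 38/61; 23/61 + 38/61 = 1. Resulting codeword lengths (in the order the probabilities were given): (5, 4, 3, 5, 2, 1). L_avg = sum(p_i * l_i) = 2/61*5 + 4/61*4 + 6/61*3 + 3/61*5 + 23/61*2 + 23/61*1 = 128/61 = 2.0984

2.0984 bits


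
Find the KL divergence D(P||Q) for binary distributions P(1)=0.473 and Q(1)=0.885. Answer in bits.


KL = p*log2(p/q) + (1-p)*log2((1-p)/(1-q)) = 0.473*log2(0.473/0.885) + 0.527*log2(0.527/0.115) = 0.7299

0.7299 bits


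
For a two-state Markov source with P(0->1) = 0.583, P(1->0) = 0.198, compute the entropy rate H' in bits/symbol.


Stationary distribution: pi_0 = p10/(p01+p10) = 0.2535, pi_1 = 0.7465. Entropy rate H' = pi_0*H(p01) + pi_1*H(p10) = 0.2535*0.98 + 0.7465*0.7179 = 0.7844

0.7844 bits/symbol


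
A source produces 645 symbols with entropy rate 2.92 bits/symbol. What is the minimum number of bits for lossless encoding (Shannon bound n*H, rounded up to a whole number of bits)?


Minimum bits >= n * H = 645 * 2.92 = 1883.4, rounded up to a whole number of bits = 1884

1884 bits


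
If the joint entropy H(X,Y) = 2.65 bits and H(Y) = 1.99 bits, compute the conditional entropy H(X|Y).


H(X|Y) = H(X,Y) - H(Y) = 2.65 - 1.99 = 0.66

0.66 bits


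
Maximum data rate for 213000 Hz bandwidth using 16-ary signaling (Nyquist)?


Rate = 2 * B * log2(M) = 2 * 213000 * 4.0 = 1704000.0

1704000.0 bps


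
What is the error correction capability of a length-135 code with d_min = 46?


Correction capability = floor((d-1)/2) = floor((46-1)/2) = 22

22 errors


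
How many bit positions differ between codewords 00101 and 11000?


Count differing positions: ^ ^ ^ . ^ = 4 differences

4


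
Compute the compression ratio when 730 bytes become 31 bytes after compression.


Ratio = original / compressed = 730 / 31 = 23.5484

23.5484


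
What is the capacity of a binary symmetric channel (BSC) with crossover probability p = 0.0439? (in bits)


H(p) = -p*log2(p) - (1-p)*log2(1-p) = -0.0439*log2(0.0439) - 0.9561*log2(0.9561) = 0.197973 + 0.061923 = 0.2599. C = 1 - H(p) = 1 - 0.2599 = 0.7401

0.7401 bits


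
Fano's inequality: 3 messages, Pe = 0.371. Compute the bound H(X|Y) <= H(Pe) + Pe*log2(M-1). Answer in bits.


H(Pe) = -Pe*log2(Pe) - (1-Pe)*log2(1-Pe) = -0.371*log2(0.371) - 0.629*log2(0.629) = 0.530719 + 0.420718 = 0.9514. Pe*log2(M-1) = 0.371*log2(2) = 0.371000. Bound = H(Pe) + Pe*log2(M-1) = 0.530719 + 0.420718 + 0.371000 = 1.3224

1.3224 bits


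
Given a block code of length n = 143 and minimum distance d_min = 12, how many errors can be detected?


Detection capability = d_min - 1 = 12 - 1 = 11

11 errors


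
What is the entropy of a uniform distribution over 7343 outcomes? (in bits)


H = log2(n) = log2(7343) = 12.8422

12.8422 bits


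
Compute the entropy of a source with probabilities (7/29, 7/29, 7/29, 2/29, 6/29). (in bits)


H = -sum(p_i * log2(p_i)). Terms: -(7/29)*log2(7/29) = 0.494979; -(7/29)*log2(7/29) = 0.494979; -(7/29)*log2(7/29) = 0.494979; -(2/29)*log2(2/29) = 0.266068; -(6/29)*log2(6/29) = 0.470280. H = 0.494979 + 0.494979 + 0.494979 + 0.266068 + 0.470280 = 2.2213

2.2213 bits


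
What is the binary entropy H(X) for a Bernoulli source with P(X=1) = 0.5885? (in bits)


H = -p*log2(p) - (1-p)*log2(1-p). -0.5885*log2(0.5885) = 0.450135; -0.4115*log2(0.4115) = 0.527146. H = 0.450135 + 0.527146 = 0.9773

0.9773 bits


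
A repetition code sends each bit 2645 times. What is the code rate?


Rate = k/n = 1/2645

1/2645


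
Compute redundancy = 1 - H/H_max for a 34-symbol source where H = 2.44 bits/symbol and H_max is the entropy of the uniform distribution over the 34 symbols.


H_max = log2(K) = log2(34) = 5.0875 bits/symbol. Redundancy = 1 - H/H_max = 1 - 2.44/5.0875 = 1 - 0.4796 = 0.5204

0.5204


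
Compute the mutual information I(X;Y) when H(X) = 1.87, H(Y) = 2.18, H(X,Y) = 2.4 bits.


I(X;Y) = H(X) + H(Y) - H(X,Y) = 1.87 + 2.18 - 2.4 = 1.65

1.65 bits


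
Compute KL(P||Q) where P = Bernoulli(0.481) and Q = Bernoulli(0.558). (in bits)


KL = p*log2(p/q) + (1-p)*log2((1-p)/(1-q)) = 0.481*log2(0.481/0.558) + 0.519*log2(0.519/0.442) = 0.0172

0.0172 bits


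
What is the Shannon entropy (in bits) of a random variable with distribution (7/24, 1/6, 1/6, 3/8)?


H = -sum(p_i * log2(p_i)). Terms: -(7/24)*log2(7/24) = 0.518469; -(1/6)*log2(1/6) = 0.430827; -(1/6)*log2(1/6) = 0.430827; -(3/8)*log2(3/8) = 0.530639. H = 0.518469 + 0.430827 + 0.430827 + 0.530639 = 1.9108

1.9108 bits


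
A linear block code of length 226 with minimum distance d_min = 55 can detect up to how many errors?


Detection capability = d_min - 1 = 55 - 1 = 54

54 errors


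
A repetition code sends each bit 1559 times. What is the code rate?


Rate = k/n = 1/1559

1/1559


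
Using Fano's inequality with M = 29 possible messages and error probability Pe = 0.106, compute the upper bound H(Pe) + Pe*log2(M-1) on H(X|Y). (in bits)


H(Pe) = -Pe*log2(Pe) - (1-Pe)*log2(1-Pe) = -0.106*log2(0.106) - 0.894*log2(0.894) = 0.343214 + 0.144518 = 0.4877. Pe*log2(M-1) = 0.106*log2(28) = 0.509580. Bound = H(Pe) + Pe*log2(M-1) = 0.343214 + 0.144518 + 0.509580 = 0.9973

0.9973 bits


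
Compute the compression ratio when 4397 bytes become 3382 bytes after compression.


Ratio = original / compressed = 4397 / 3382 = 1.3001

1.3001


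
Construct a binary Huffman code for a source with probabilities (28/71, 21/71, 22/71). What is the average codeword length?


Huffman construction (repeatedly merge the two least-probable nodes; each merge adds 1 bit to every symbol beneath it): 21/71 + 22/71 = 43/71; 28/71 + 43/71 = 1. Resulting codeword lengths (in the order the probabilities were given): (1, 2, 2). L_avg = sum(p_i * l_i) = 28/71*1 + 21/71*2 + 22/71*2 = 114/71 = 1.6056

1.6056 bits


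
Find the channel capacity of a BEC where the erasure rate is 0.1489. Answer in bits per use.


C = 1 - epsilon = 1 - 0.1489 = 0.8511

0.8511 bits


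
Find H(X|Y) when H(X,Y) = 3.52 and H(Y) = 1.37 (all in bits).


H(X|Y) = H(X,Y) - H(Y) = 3.52 - 1.37 = 2.15

2.15 bits


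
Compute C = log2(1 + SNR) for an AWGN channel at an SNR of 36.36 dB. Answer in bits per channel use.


SNR_linear = 10^(36.36/10) = 4325.1383; C = log2(1 + SNR_linear) = log2(1 + 4325.1383) = 12.0789

12.0789 bits/channel use


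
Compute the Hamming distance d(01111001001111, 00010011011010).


Count differing positions: . ^ ^ . ^ . ^ . . ^ . ^ . ^ = 7 differences

7


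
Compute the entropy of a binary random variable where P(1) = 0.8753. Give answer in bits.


H = -p*log2(p) - (1-p)*log2(1-p). -0.8753*log2(0.8753) = 0.168189; -0.1247*log2(0.1247) = 0.374532. H = 0.168189 + 0.374532 = 0.5427

0.5427 bits


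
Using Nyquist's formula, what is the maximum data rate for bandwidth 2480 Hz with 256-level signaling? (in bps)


Rate = 2 * B * log2(M) = 2 * 2480 * 8.0 = 39680.0

39680.0 bps


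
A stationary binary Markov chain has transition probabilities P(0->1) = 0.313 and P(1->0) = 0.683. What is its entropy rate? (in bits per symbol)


Stationary distribution: pi_0 = p10/(p01+p10) = 0.6857, pi_1 = 0.3143. Entropy rate H' = pi_0*H(p01) + pi_1*H(p10) = 0.6857*0.8966 + 0.3143*0.9011 = 0.898

0.898 bits/symbol


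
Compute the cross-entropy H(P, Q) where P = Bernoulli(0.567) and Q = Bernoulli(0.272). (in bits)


H(P,Q) = -p*log2(q) - (1-p)*log2(1-q). -0.567*log2(0.272) = 1.065008; -0.433*log2(0.728) = 0.198310. H(P,Q) = 1.065008 + 0.198310 = 1.2633

1.2633 bits


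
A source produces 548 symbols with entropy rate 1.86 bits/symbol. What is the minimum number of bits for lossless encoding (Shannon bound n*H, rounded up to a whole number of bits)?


Minimum bits >= n * H = 548 * 1.86 = 1019.28, rounded up to a whole number of bits = 1020

1020 bits


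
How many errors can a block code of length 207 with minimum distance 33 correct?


Correction capability = floor((d-1)/2) = floor((33-1)/2) = 16

16 errors


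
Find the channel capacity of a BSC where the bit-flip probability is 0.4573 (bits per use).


H(p) = -p*log2(p) - (1-p)*log2(1-p) = -0.4573*log2(0.4573) - 0.5427*log2(0.5427) = 0.516194 + 0.478538 = 0.9947. C = 1 - H(p) = 1 - 0.9947 = 0.0053

0.0053 bits


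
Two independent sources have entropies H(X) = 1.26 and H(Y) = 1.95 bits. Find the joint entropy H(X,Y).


For independent variables, H(X,Y) = H(X) + H(Y) = 1.26 + 1.95 = 3.21

3.21 bits


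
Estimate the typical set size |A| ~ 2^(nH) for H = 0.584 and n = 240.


log2|A_typical| = nH = 240 * 0.584 = 140.16, so |A_typical| ~ 2^140.16 = 1.557e+42

1.557e+42


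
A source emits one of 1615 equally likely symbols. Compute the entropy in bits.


H = log2(n) = log2(1615) = 10.6573

10.6573 bits


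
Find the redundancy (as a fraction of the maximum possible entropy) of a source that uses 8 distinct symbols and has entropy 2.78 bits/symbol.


H_max = log2(K) = log2(8) = 3.0 bits/symbol. Redundancy = 1 - H/H_max = 1 - 2.78/3.0 = 1 - 0.9267 = 0.0733

0.0733


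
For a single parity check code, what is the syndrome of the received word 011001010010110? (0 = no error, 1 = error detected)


Syndrome = XOR of all bits = 0 XOR 1 XOR 1 XOR 0 XOR 0 XOR 1 XOR 0 XOR 1 XOR 0 XOR 0 XOR 1 XOR 0 XOR 1 XOR 1 XOR 0 = 1

1


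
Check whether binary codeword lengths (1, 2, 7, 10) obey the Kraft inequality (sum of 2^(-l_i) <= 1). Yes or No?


Kraft sum = sum(2^(-l_i)) = 0.7588, need <= 1. Result: satisfied (a binary prefix-free code with these lengths exists)

Yes


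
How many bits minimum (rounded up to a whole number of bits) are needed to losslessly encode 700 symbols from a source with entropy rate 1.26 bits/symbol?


Minimum bits >= n * H = 700 * 1.26 = 882.0, rounded up to a whole number of bits = 882

882 bits


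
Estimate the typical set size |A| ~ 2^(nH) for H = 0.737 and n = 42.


log2|A_typical| = nH = 42 * 0.737 = 30.954, so |A_typical| ~ 2^30.954 = 2.080e+09

2.080e+09


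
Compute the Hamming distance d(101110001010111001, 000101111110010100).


Count differing positions: ^ . ^ . ^ ^ ^ ^ . ^ . . ^ . ^ ^ . ^ = 11 differences

11


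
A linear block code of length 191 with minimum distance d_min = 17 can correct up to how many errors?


Correction capability = floor((d-1)/2) = floor((17-1)/2) = 8

8 errors


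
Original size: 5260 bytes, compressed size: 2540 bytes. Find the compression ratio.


Ratio = original / compressed = 5260 / 2540 = 2.0709

2.0709


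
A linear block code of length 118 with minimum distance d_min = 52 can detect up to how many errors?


Detection capability = d_min - 1 = 52 - 1 = 51

51 errors


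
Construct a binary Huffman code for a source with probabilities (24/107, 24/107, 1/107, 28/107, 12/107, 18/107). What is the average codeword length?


Huffman construction (repeatedly merge the two least-probable nodes; each merge adds 1 bit to every symbol beneath it): 1/107 + 12/107 = 13/107; 13/107 + 18/107 = 31/107; 24/107 + 24/107 = 48/107; 28/107 + 31/107 = 59/107; 48/107 + 59/107 = 1. Resulting codeword lengths (in the order the probabilities were given): (2, 2, 4, 2, 4, 3). L_avg = sum(p_i * l_i) = 24/107*2 + 24/107*2 + 1/107*4 + 28/107*2 + 12/107*4 + 18/107*3 = 258/107 = 2.4112

2.4112 bits


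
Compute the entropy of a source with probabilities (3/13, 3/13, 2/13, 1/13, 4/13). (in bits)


H = -sum(p_i * log2(p_i)). Terms: -(3/13)*log2(3/13) = 0.488187; -(3/13)*log2(3/13) = 0.488187; -(2/13)*log2(2/13) = 0.415452; -(1/13)*log2(1/13) = 0.284649; -(4/13)*log2(4/13) = 0.523212. H = 0.488187 + 0.488187 + 0.415452 + 0.284649 + 0.523212 = 2.1997

2.1997 bits


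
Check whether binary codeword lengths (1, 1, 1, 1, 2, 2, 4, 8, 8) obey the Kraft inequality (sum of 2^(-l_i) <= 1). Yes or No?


Kraft sum = sum(2^(-l_i)) = 2.5703, need <= 1. Result: violated (a binary prefix-free code with these lengths cannot exist)

No


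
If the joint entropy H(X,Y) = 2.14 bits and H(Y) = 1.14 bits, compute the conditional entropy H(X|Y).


H(X|Y) = H(X,Y) - H(Y) = 2.14 - 1.14 = 1.0

1.0 bits


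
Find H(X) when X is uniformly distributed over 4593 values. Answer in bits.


H = log2(n) = log2(4593) = 12.1652

12.1652 bits


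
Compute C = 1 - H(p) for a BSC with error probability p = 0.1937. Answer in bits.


H(p) = -p*log2(p) - (1-p)*log2(1-p) = -0.1937*log2(0.1937) - 0.8063*log2(0.8063) = 0.458702 + 0.250446 = 0.7091. C = 1 - H(p) = 1 - 0.7091 = 0.2909

0.2909 bits


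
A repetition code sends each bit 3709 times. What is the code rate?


Rate = k/n = 1/3709

1/3709


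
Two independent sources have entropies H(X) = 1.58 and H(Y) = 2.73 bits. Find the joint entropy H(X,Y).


For independent variables, H(X,Y) = H(X) + H(Y) = 1.58 + 2.73 = 4.31

4.31 bits


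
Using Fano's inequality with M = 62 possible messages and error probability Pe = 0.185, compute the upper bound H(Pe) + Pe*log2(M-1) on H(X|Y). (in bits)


H(Pe) = -Pe*log2(Pe) - (1-Pe)*log2(1-Pe) = -0.185*log2(0.185) - 0.815*log2(0.815) = 0.450365 + 0.240529 = 0.6909. Pe*log2(M-1) = 0.185*log2(61) = 1.097186. Bound = H(Pe) + Pe*log2(M-1) = 0.450365 + 0.240529 + 1.097186 = 1.7881

1.7881 bits


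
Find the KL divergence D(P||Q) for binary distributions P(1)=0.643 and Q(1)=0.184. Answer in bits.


KL = p*log2(p/q) + (1-p)*log2((1-p)/(1-q)) = 0.643*log2(0.643/0.184) + 0.357*log2(0.357/0.816) = 0.7349

0.7349 bits


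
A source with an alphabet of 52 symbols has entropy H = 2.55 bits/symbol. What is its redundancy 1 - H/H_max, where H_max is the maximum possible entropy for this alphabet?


H_max = log2(K) = log2(52) = 5.7004 bits/symbol. Redundancy = 1 - H/H_max = 1 - 2.55/5.7004 = 1 - 0.4473 = 0.5527

0.5527


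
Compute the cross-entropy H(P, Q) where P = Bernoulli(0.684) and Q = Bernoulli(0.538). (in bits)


H(P,Q) = -p*log2(q) - (1-p)*log2(1-q). -0.684*log2(0.538) = 0.611716; -0.316*log2(0.462) = 0.352035. H(P,Q) = 0.611716 + 0.352035 = 0.9638

0.9638 bits


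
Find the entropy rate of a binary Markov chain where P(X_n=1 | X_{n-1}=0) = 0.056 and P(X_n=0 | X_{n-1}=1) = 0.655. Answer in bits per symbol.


Stationary distribution: pi_0 = p10/(p01+p10) = 0.9212, pi_1 = 0.0788. Entropy rate H' = pi_0*H(p01) + pi_1*H(p10) = 0.9212*0.3114 + 0.0788*0.9295 = 0.36

0.36 bits/symbol


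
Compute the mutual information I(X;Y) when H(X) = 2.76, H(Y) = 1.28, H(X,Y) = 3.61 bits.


I(X;Y) = H(X) + H(Y) - H(X,Y) = 2.76 + 1.28 - 3.61 = 0.43

0.43 bits


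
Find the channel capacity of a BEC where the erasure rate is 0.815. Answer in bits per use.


C = 1 - epsilon = 1 - 0.815 = 0.185

0.185 bits


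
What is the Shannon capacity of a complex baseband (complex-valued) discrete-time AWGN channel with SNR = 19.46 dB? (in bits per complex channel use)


SNR_linear = 10^(19.46/10) = 88.308; C = log2(1 + SNR_linear) = log2(1 + 88.308) = 6.4807

6.4807 bits/channel use


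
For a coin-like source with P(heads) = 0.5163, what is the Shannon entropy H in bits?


H = -p*log2(p) - (1-p)*log2(1-p). -0.5163*log2(0.5163) = 0.492405; -0.4837*log2(0.4837) = 0.506828. H = 0.492405 + 0.506828 = 0.9992

0.9992 bits


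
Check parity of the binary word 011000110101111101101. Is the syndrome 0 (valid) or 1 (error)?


Syndrome = XOR of all bits = 0 XOR 1 XOR 1 XOR 0 XOR 0 XOR 0 XOR 1 XOR 1 XOR 0 XOR 1 XOR 0 XOR 1 XOR 1 XOR 1 XOR 1 XOR 1 XOR 0 XOR 1 XOR 1 XOR 0 XOR 1 = 1

1


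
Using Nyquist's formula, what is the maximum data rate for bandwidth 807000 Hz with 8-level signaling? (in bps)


Rate = 2 * B * log2(M) = 2 * 807000 * 3.0 = 4842000.0

4842000.0 bps


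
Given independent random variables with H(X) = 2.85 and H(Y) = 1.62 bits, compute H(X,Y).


For independent variables, H(X,Y) = H(X) + H(Y) = 2.85 + 1.62 = 4.47

4.47 bits


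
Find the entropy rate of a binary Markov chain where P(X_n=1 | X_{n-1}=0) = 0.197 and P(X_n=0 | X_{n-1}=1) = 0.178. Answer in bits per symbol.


Stationary distribution: pi_0 = p10/(p01+p10) = 0.4747, pi_1 = 0.5253. Entropy rate H' = pi_0*H(p01) + pi_1*H(p10) = 0.4747*0.7159 + 0.5253*0.6757 = 0.6948

0.6948 bits/symbol


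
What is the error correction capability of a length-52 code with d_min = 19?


Correction capability = floor((d-1)/2) = floor((19-1)/2) = 9

9 errors


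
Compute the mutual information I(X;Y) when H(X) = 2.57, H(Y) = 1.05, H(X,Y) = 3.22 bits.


I(X;Y) = H(X) + H(Y) - H(X,Y) = 2.57 + 1.05 - 3.22 = 0.4

0.4 bits


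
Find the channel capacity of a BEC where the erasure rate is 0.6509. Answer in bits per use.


C = 1 - epsilon = 1 - 0.6509 = 0.3491

0.3491 bits


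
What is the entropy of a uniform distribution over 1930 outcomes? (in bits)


H = log2(n) = log2(1930) = 10.9144

10.9144 bits


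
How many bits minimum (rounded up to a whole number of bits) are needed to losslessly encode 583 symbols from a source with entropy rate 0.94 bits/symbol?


Minimum bits >= n * H = 583 * 0.94 = 548.02, rounded up to a whole number of bits = 549

549 bits


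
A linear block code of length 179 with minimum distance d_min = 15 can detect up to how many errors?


Detection capability = d_min - 1 = 15 - 1 = 14

14 errors


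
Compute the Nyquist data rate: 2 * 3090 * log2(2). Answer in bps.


Rate = 2 * B * log2(M) = 2 * 3090 * 1.0 = 6180.0

6180.0 bps


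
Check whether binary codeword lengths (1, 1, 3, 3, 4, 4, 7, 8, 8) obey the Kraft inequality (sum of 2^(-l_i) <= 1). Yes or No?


Kraft sum = sum(2^(-l_i)) = 1.3906, need <= 1. Result: violated (a binary prefix-free code with these lengths cannot exist)

No


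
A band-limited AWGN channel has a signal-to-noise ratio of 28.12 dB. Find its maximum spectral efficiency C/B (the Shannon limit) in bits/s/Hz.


SNR_linear = 10^(28.12/10) = 648.6344; C/B = log2(1 + SNR_linear) = log2(1 + 648.6344) = 9.3435

9.3435 bits/s/Hz


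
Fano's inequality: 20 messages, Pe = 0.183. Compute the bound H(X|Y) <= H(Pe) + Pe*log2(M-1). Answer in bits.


H(Pe) = -Pe*log2(Pe) - (1-Pe)*log2(1-Pe) = -0.183*log2(0.183) - 0.817*log2(0.817) = 0.448365 + 0.238231 = 0.6866. Pe*log2(M-1) = 0.183*log2(19) = 0.777371. Bound = H(Pe) + Pe*log2(M-1) = 0.448365 + 0.238231 + 0.777371 = 1.464

1.464 bits


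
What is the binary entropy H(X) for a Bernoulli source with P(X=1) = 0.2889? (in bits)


H = -p*log2(p) - (1-p)*log2(1-p). -0.2889*log2(0.2889) = 0.517523; -0.7111*log2(0.7111) = 0.349773. H = 0.517523 + 0.349773 = 0.8673

0.8673 bits


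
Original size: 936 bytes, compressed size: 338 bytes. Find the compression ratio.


Ratio = original / compressed = 936 / 338 = 2.7692

2.7692


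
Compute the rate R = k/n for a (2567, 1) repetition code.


Rate = k/n = 1/2567

1/2567


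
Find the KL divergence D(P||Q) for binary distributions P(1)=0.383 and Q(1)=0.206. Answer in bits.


KL = p*log2(p/q) + (1-p)*log2((1-p)/(1-q)) = 0.383*log2(0.383/0.206) + 0.617*log2(0.617/0.794) = 0.1182

0.1182 bits


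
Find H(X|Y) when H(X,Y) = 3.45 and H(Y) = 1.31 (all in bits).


H(X|Y) = H(X,Y) - H(Y) = 3.45 - 1.31 = 2.14

2.14 bits


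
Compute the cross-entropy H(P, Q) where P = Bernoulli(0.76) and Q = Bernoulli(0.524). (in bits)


H(P,Q) = -p*log2(q) - (1-p)*log2(1-q). -0.76*log2(0.524) = 0.708595; -0.24*log2(0.476) = 0.257032. H(P,Q) = 0.708595 + 0.257032 = 0.9656

0.9656 bits


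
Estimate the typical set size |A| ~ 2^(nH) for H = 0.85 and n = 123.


log2|A_typical| = nH = 123 * 0.85 = 104.55, so |A_typical| ~ 2^104.55 = 2.970e+31

2.970e+31


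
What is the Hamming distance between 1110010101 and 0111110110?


Count differing positions: ^ . . ^ ^ . . . ^ ^ = 5 differences

5


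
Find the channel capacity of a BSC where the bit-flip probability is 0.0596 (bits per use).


H(p) = -p*log2(p) - (1-p)*log2(1-p) = -0.0596*log2(0.0596) - 0.9404*log2(0.9404) = 0.242485 + 0.083370 = 0.3259. C = 1 - H(p) = 1 - 0.3259 = 0.6741

0.6741 bits


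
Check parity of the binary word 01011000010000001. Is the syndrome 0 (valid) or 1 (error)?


Syndrome = XOR of all bits = 0 XOR 1 XOR 0 XOR 1 XOR 1 XOR 0 XOR 0 XOR 0 XOR 0 XOR 1 XOR 0 XOR 0 XOR 0 XOR 0 XOR 0 XOR 0 XOR 1 = 1

1


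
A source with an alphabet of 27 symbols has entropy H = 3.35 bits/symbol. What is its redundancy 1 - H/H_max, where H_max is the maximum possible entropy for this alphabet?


H_max = log2(K) = log2(27) = 4.7549 bits/symbol. Redundancy = 1 - H/H_max = 1 - 3.35/4.7549 = 1 - 0.7045 = 0.2955

0.2955


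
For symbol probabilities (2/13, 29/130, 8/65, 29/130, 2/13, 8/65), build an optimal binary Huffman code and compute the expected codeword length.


Huffman construction (repeatedly merge the two least-probable nodes; each merge adds 1 bit to every symbol beneath it): 8/65 + 8/65 = 16/65; 2/13 + 2/13 = 4/13; 29/130 + 29/130 = 29/65; 16/65 + 4/13 = 36/65; 29/65 + 36/65 = 1. Resulting codeword lengths (in the order the probabilities were given): (3, 2, 3, 2, 3, 3). L_avg = sum(p_i * l_i) = 2/13*3 + 29/130*2 + 8/65*3 + 29/130*2 + 2/13*3 + 8/65*3 = 166/65 = 2.5538

2.5538 bits


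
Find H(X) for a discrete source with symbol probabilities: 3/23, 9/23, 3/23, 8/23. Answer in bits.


H = -sum(p_i * log2(p_i)). Terms: -(3/23)*log2(3/23) = 0.383296; -(9/23)*log2(9/23) = 0.529684; -(3/23)*log2(3/23) = 0.383296; -(8/23)*log2(8/23) = 0.529935. H = 0.383296 + 0.529684 + 0.383296 + 0.529935 = 1.8262

1.8262 bits


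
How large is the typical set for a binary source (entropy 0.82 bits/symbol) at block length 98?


log2|A_typical| = nH = 98 * 0.82 = 80.36, so |A_typical| ~ 2^80.36 = 1.552e+24

1.552e+24


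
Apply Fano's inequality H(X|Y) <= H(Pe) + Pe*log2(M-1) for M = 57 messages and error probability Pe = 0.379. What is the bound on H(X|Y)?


H(Pe) = -Pe*log2(Pe) - (1-Pe)*log2(1-Pe) = -0.379*log2(0.379) - 0.621*log2(0.621) = 0.530498 + 0.426835 = 0.9573. Pe*log2(M-1) = 0.379*log2(56) = 2.200988. Bound = H(Pe) + Pe*log2(M-1) = 0.530498 + 0.426835 + 2.200988 = 3.1583

3.1583 bits


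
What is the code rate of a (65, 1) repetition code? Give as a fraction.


Rate = k/n = 1/65

1/65


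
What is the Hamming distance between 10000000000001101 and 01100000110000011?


Count differing positions: ^ ^ ^ . . . . . ^ ^ . . . ^ ^ ^ . = 8 differences

8


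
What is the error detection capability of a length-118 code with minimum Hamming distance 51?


Detection capability = d_min - 1 = 51 - 1 = 50

50 errors


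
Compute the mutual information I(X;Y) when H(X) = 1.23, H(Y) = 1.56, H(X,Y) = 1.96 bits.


I(X;Y) = H(X) + H(Y) - H(X,Y) = 1.23 + 1.56 - 1.96 = 0.83

0.83 bits


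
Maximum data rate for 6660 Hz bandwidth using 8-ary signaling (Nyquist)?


Rate = 2 * B * log2(M) = 2 * 6660 * 3.0 = 39960.0

39960.0 bps


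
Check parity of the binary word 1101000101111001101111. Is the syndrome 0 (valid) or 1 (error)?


Syndrome = XOR of all bits = 1 XOR 1 XOR 0 XOR 1 XOR 0 XOR 0 XOR 0 XOR 1 XOR 0 XOR 1 XOR 1 XOR 1 XOR 1 XOR 0 XOR 0 XOR 1 XOR 1 XOR 0 XOR 1 XOR 1 XOR 1 XOR 1 = 0

0


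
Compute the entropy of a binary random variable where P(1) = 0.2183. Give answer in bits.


H = -p*log2(p) - (1-p)*log2(1-p). -0.2183*log2(0.2183) = 0.479303; -0.7817*log2(0.7817) = 0.277748. H = 0.479303 + 0.277748 = 0.7571

0.7571 bits


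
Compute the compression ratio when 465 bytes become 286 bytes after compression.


Ratio = original / compressed = 465 / 286 = 1.6259

1.6259


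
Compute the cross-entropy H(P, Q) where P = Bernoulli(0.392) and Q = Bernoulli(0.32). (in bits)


H(P,Q) = -p*log2(q) - (1-p)*log2(1-q). -0.392*log2(0.32) = 0.644392; -0.608*log2(0.68) = 0.338287. H(P,Q) = 0.644392 + 0.338287 = 0.9827

0.9827 bits


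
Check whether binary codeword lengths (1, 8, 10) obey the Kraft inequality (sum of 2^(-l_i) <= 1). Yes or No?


Kraft sum = sum(2^(-l_i)) = 0.5049, need <= 1. Result: satisfied (a binary prefix-free code with these lengths exists)

Yes


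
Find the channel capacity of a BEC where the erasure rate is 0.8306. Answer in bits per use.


C = 1 - epsilon = 1 - 0.8306 = 0.1694

0.1694 bits


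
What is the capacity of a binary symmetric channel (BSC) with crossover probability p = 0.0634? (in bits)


H(p) = -p*log2(p) - (1-p)*log2(1-p) = -0.0634*log2(0.0634) - 0.9366*log2(0.9366) = 0.252292 + 0.088504 = 0.3408. C = 1 - H(p) = 1 - 0.3408 = 0.6592

0.6592 bits


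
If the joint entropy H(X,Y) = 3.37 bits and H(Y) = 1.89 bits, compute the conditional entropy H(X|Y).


H(X|Y) = H(X,Y) - H(Y) = 3.37 - 1.89 = 1.48

1.48 bits


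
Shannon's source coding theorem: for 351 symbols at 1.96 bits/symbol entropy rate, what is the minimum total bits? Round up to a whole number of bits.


Minimum bits >= n * H = 351 * 1.96 = 687.96, rounded up to a whole number of bits = 688

688 bits


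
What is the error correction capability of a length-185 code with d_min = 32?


Correction capability = floor((d-1)/2) = floor((32-1)/2) = 15

15 errors


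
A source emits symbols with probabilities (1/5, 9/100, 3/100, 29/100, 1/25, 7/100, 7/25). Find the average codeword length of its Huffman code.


Huffman construction (repeatedly merge the two least-probable nodes; each merge adds 1 bit to every symbol beneath it): 3/100 + 1/25 = 7/100; 7/100 + 7/100 = 7/50; 9/100 + 7/50 = 23/100; 1/5 + 23/100 = 43/100; 7/25 + 29/100 = 57/100; 43/100 + 57/100 = 1. Resulting codeword lengths (in the order the probabilities were given): (2, 3, 5, 2, 5, 4, 2). L_avg = sum(p_i * l_i) = 1/5*2 + 9/100*3 + 3/100*5 + 29/100*2 + 1/25*5 + 7/100*4 + 7/25*2 = 61/25 = 2.44

2.44 bits


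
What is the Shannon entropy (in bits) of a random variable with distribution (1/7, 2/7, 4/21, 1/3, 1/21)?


H = -sum(p_i * log2(p_i)). Terms: -(1/7)*log2(1/7) = 0.401051; -(2/7)*log2(2/7) = 0.516387; -(4/21)*log2(4/21) = 0.455680; -(1/3)*log2(1/3) = 0.528321; -(1/21)*log2(1/21) = 0.209158. H = 0.401051 + 0.516387 + 0.455680 + 0.528321 + 0.209158 = 2.1106

2.1106 bits


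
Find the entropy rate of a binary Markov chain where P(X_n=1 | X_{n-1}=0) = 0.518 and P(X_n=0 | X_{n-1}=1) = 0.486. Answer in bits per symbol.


Stationary distribution: pi_0 = p10/(p01+p10) = 0.4841, pi_1 = 0.5159. Entropy rate H' = pi_0*H(p01) + pi_1*H(p10) = 0.4841*0.9991 + 0.5159*0.9994 = 0.9993

0.9993 bits/symbol
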